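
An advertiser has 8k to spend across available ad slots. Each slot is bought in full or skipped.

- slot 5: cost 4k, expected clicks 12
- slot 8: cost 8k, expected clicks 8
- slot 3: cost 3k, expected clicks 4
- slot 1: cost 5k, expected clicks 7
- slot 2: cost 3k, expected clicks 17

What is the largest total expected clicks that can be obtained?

Treat it as a binary knapsack problem.
Allowing fractional choices, the relaxed optimum would be about 30.4, but ad slots are indivisible.
slot 5 + slot 2: cost 4 + 3 = 7 ≤ 8, expected clicks 12 + 17 = 29.
slot 1 + slot 2: cost 5 + 3 = 8 ≤ 8, expected clicks 7 + 17 = 24.
Best is slot 5 and slot 2 with total expected clicks 29.

29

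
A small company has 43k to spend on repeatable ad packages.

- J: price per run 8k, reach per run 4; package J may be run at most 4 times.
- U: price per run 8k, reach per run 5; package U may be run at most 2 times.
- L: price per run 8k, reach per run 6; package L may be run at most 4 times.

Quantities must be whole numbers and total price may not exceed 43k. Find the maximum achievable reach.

29

Take 1×U and 4×L: price 40 ≤ 43, reach 1·5 + 4·6 = 29.
L has the best ratio (6/8) and is taken to its limit of 4; remaining capacity is filled optimally with the others.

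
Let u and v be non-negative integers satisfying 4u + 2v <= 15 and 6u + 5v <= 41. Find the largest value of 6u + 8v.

56

(u,v)=(0,7) is feasible, giving 56.
(u,v)=(0,6) is feasible, giving 48.
The best lattice point is (0,7), giving 56.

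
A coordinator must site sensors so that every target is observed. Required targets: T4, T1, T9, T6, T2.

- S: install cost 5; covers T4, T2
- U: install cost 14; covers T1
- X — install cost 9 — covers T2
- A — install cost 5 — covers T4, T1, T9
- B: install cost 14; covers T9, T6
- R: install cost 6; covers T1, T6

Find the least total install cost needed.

Choose S, A, and R: together they cover T4, T1, T9, T6, T2 — every target.
Total install cost: 5 + 5 + 6 = 16.

16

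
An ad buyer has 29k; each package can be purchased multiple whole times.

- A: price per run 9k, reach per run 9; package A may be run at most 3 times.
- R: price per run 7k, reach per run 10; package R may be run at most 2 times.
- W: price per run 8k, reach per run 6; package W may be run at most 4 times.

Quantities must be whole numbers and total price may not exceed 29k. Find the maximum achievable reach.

This is a bounded integer knapsack.
R has the best ratio (10/7); taking only R gives at most 2×10 = 20 (stopped by the supply cap of 2).
Mixing does better — 1×A and 2×R: price 23 ≤ 29, reach 1·9 + 2·10 = 29.

29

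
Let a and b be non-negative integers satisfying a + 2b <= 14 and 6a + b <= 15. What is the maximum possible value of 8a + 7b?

(a,b)=(1,6) is feasible, giving 50.
(a,b)=(0,7) is feasible, giving 49.
(a,b)=(1,5) is feasible, giving 43.
(a,b)=(0,6) is feasible, giving 42.
No feasible integer point exceeds 50.

50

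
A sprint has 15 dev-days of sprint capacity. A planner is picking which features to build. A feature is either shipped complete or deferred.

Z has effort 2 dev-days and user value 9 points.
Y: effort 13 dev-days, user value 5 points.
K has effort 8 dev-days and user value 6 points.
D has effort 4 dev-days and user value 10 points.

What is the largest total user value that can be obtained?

This is an integer program with binary decision variables.
Allowing fractional choices, the relaxed optimum would be about 25.4, but features are indivisible.
Z + D: effort 2 + 4 = 6 ≤ 15, user value 9 + 10 = 19.
Z + K + D: effort 2 + 8 + 4 = 14 ≤ 15, user value 9 + 6 + 10 = 25.
Best is Z, K, and D with total user value 25.

25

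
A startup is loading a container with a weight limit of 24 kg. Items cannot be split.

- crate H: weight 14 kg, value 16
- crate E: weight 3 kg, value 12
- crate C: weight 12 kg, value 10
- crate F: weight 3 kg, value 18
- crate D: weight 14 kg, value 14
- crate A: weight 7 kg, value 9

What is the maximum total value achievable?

46

crate E + crate F + crate D: weight 3 + 3 + 14 = 20 ≤ 24, value 12 + 18 + 14 = 44.
crate H + crate E + crate F: weight 14 + 3 + 3 = 20 ≤ 24, value 16 + 12 + 18 = 46.
crate H + crate F + crate A: weight 14 + 3 + 7 = 24 ≤ 24, value 16 + 18 + 9 = 43.
Best is crate H, crate E, and crate F with total value 46.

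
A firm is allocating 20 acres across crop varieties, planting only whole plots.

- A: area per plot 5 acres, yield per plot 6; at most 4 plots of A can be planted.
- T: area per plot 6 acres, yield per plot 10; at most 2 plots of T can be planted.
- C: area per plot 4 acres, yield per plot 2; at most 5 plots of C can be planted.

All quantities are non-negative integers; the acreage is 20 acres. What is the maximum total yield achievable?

26

This is a bounded integer knapsack.
T has the best ratio (10/6); taking only T gives at most 2×10 = 20 (stopped by the supply cap of 2).
Mixing does better — 1×A and 2×T: area 17 ≤ 20, yield 1·6 + 2·10 = 26.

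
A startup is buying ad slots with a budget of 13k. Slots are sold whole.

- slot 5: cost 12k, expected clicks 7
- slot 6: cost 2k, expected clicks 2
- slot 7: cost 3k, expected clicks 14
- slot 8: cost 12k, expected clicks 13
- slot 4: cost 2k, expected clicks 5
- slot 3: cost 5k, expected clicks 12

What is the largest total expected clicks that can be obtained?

Allowing fractional choices, the relaxed optimum would be about 34.2, but ad slots are indivisible.
slot 6 + slot 7 + slot 4 + slot 3: cost 2 + 3 + 2 + 5 = 12 ≤ 13, expected clicks 2 + 14 + 5 + 12 = 33.
slot 7 + slot 4 + slot 3: cost 3 + 2 + 5 = 10 ≤ 13, expected clicks 14 + 5 + 12 = 31.
slot 6 + slot 7 + slot 3: cost 2 + 3 + 5 = 10 ≤ 13, expected clicks 2 + 14 + 12 = 28.
Best is slot 6, slot 7, slot 4, and slot 3 with total expected clicks 33.

33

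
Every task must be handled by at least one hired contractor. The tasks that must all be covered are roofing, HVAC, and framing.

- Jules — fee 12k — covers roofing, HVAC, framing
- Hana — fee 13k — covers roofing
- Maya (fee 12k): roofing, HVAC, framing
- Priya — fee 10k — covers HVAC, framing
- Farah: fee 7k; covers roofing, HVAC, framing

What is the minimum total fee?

7

This is a weighted set-cover instance.
Farah alone covers roofing, HVAC, framing — every task.
Total fee: 7.
No cover costs less than 7.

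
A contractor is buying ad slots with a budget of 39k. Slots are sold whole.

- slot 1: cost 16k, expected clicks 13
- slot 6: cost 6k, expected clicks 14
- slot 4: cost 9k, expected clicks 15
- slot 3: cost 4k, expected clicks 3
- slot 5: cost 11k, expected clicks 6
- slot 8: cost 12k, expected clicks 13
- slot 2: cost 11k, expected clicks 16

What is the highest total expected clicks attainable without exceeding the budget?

Allowing fractional choices, the relaxed optimum would be about 58.8, but ad slots are indivisible.
slot 6 + slot 4 + slot 5 + slot 2: cost 6 + 9 + 11 + 11 = 37 ≤ 39, expected clicks 14 + 15 + 6 + 16 = 51.
slot 6 + slot 4 + slot 3 + slot 2: cost 6 + 9 + 4 + 11 = 30 ≤ 39, expected clicks 14 + 15 + 3 + 16 = 48.
slot 6 + slot 4 + slot 8 + slot 2: cost 6 + 9 + 12 + 11 = 38 ≤ 39, expected clicks 14 + 15 + 13 + 16 = 58.
Best is slot 6, slot 4, slot 8, and slot 2 with total expected clicks 58.

58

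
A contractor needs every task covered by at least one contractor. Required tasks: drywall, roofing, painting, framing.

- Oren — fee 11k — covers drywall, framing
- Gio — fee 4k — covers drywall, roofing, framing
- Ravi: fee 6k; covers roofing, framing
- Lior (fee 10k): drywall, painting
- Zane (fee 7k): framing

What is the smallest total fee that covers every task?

Choose Gio and Lior: together they cover drywall, roofing, painting, framing — every task.
Total fee: 4 + 10 = 14.
No cover costs less than 14.

14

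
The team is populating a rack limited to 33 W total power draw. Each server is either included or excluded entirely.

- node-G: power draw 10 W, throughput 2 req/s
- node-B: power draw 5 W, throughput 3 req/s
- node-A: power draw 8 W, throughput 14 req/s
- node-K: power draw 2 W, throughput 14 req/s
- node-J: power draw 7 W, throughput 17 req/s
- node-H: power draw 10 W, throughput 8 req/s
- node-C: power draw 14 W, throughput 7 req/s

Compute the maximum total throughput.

Allowing fractional choices, the relaxed optimum would be about 56.5, but servers are indivisible.
node-B + node-A + node-K + node-J + node-H: power draw 5 + 8 + 2 + 7 + 10 = 32 ≤ 33, throughput 3 + 14 + 14 + 17 + 8 = 56.
node-A + node-K + node-J + node-H: power draw 8 + 2 + 7 + 10 = 27 ≤ 33, throughput 14 + 14 + 17 + 8 = 53.
Best is node-B, node-A, node-K, node-J, and node-H with total throughput 56.

56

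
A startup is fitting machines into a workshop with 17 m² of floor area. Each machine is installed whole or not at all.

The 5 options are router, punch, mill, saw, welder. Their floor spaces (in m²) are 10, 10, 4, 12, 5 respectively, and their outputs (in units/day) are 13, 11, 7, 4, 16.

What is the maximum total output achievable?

29

Allowing fractional choices, the relaxed optimum would be about 33.4, but machines are indivisible.
router + welder: floor space 10 + 5 = 15 ≤ 17, output 13 + 16 = 29.
mill + welder: floor space 4 + 5 = 9 ≤ 17, output 7 + 16 = 23.
punch + welder: floor space 10 + 5 = 15 ≤ 17, output 11 + 16 = 27.
Best is router and welder with total output 29.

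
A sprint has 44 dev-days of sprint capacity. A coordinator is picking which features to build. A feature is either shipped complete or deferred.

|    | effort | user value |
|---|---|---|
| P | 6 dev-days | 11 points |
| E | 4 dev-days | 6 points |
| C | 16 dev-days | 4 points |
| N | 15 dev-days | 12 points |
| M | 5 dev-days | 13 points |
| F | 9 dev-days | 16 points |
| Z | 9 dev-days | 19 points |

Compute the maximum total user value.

E + N + M + F + Z: effort 4 + 15 + 5 + 9 + 9 = 42 ≤ 44, user value 6 + 12 + 13 + 16 + 19 = 66.
P + E + M + F + Z: effort 6 + 4 + 5 + 9 + 9 = 33 ≤ 44, user value 11 + 6 + 13 + 16 + 19 = 65.
P + N + M + F + Z: effort 6 + 15 + 5 + 9 + 9 = 44 ≤ 44, user value 11 + 12 + 13 + 16 + 19 = 71.
Best is P, N, M, F, and Z with total user value 71.

71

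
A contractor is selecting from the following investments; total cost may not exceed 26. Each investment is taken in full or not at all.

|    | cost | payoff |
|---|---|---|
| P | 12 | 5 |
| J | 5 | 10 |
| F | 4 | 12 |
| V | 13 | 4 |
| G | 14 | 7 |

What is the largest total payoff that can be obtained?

29

Take J, F, and G: cost 5 + 4 + 14 = 23 ≤ 26, payoff 10 + 12 + 7 = 29.
No other feasible combination does better.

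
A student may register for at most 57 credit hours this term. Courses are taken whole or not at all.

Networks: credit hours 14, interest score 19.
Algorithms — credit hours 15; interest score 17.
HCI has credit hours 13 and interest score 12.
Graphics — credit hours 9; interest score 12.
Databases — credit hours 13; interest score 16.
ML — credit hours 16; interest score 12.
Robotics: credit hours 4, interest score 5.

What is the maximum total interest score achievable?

This is a 0-1 knapsack instance.
Allowing fractional choices, the relaxed optimum would be about 70.8, but courses are indivisible.
Networks + Algorithms + Graphics + Databases + Robotics: credit hours 14 + 15 + 9 + 13 + 4 = 55 ≤ 57, interest score 19 + 17 + 12 + 16 + 5 = 69.
Networks + Algorithms + HCI + Graphics + Robotics: credit hours 14 + 15 + 13 + 9 + 4 = 55 ≤ 57, interest score 19 + 17 + 12 + 12 + 5 = 65.
Networks + Algorithms + Graphics + Databases: credit hours 14 + 15 + 9 + 13 = 51 ≤ 57, interest score 19 + 17 + 12 + 16 = 64.
Best is Networks, Algorithms, Graphics, Databases, and Robotics with total interest score 69.

69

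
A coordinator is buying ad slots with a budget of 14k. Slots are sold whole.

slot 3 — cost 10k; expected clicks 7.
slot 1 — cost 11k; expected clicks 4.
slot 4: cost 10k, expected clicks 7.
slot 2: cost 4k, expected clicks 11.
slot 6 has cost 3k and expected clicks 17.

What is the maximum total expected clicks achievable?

slot 3 + slot 6: cost 10 + 3 = 13 ≤ 14, expected clicks 7 + 17 = 24.
slot 2 + slot 6: cost 4 + 3 = 7 ≤ 14, expected clicks 11 + 17 = 28.
Best is slot 2 and slot 6 with total expected clicks 28.

28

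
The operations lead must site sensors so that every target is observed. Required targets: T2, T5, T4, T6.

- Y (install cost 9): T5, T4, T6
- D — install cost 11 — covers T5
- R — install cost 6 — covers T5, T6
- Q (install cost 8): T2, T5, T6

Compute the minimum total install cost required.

17

Choose Y and Q: together they cover T2, T5, T4, T6 — every target.
Total install cost: 9 + 8 = 17.
No cover costs less than 17.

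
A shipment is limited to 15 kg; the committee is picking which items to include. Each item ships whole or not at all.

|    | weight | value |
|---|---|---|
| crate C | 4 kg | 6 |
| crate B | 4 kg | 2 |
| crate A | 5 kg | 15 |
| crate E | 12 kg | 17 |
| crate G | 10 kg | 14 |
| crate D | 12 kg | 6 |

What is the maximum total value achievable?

29

Take crate A and crate G: weight 5 + 10 = 15 ≤ 15, value 15 + 14 = 29.
No other feasible combination does better.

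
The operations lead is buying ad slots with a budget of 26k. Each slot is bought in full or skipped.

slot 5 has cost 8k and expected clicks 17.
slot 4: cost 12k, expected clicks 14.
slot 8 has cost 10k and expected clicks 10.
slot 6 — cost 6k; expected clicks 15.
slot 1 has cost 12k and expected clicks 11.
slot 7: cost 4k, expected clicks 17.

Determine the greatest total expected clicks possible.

slot 5 + slot 6 + slot 7: cost 8 + 6 + 4 = 18 ≤ 26, expected clicks 17 + 15 + 17 = 49.
slot 5 + slot 4 + slot 7: cost 8 + 12 + 4 = 24 ≤ 26, expected clicks 17 + 14 + 17 = 48.
slot 4 + slot 6 + slot 7: cost 12 + 6 + 4 = 22 ≤ 26, expected clicks 14 + 15 + 17 = 46.
Best is slot 5, slot 6, and slot 7 with total expected clicks 49.

49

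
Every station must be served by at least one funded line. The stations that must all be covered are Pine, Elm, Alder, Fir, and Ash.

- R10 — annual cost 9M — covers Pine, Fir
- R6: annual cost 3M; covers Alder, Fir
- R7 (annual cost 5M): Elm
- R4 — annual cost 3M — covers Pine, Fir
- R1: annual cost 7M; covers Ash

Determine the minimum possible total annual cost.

Choose R6, R7, R4, and R1: together they cover Pine, Elm, Alder, Fir, Ash — every station.
Total annual cost: 3 + 5 + 3 + 7 = 18.
No cover costs less than 18.

18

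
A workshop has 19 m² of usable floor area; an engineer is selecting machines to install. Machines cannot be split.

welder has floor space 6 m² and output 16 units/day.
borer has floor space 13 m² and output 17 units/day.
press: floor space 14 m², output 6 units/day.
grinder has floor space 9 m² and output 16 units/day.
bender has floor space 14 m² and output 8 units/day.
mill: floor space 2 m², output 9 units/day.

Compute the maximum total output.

welder + grinder: floor space 6 + 9 = 15 ≤ 19, output 16 + 16 = 32.
welder + borer: floor space 6 + 13 = 19 ≤ 19, output 16 + 17 = 33.
welder + grinder + mill: floor space 6 + 9 + 2 = 17 ≤ 19, output 16 + 16 + 9 = 41.
Best is welder, grinder, and mill with total output 41.

41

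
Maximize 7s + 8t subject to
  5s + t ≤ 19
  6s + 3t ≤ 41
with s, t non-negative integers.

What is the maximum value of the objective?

104

(s,t)=(0,13): 5·0+1·13=13≤19, 6·0+3·13=39≤41, objective 104.
(s,t)=(0,12): 5·0+1·12=12≤19, 6·0+3·12=36≤41, objective 96.
The best lattice point is (0,13), giving 104.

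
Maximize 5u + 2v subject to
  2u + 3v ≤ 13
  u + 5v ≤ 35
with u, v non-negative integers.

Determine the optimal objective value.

30

Relaxing integrality, the LP optimum is 32.50 at (u,v) = (6.5, 0), which is not an integer point.
(u,v)=(6,0): 2·6+3·0=12≤13, 1·6+5·0=6≤35, objective 30.
(u,v)=(5,1): 2·5+3·1=13≤13, 1·5+5·1=10≤35, objective 27.
(u,v)=(5,0): 2·5+3·0=10≤13, 1·5+5·0=5≤35, objective 25.
The best lattice point is (6,0), giving 30.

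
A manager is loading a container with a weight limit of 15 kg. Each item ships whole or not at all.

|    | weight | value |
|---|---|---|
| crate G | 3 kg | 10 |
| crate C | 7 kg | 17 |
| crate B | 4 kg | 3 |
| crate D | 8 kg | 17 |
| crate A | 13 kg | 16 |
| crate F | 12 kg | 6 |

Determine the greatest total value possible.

34

Take crate C and crate D: weight 7 + 8 = 15 ≤ 15, value 17 + 17 = 34.
No other feasible combination does better.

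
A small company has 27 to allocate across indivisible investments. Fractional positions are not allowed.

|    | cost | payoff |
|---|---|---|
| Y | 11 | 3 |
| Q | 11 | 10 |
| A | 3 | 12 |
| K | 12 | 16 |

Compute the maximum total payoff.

38

Allowing fractional choices, the relaxed optimum would be about 38.3, but investments are indivisible.
Y + A + K: cost 11 + 3 + 12 = 26 ≤ 27, payoff 3 + 12 + 16 = 31.
A + K: cost 3 + 12 = 15 ≤ 27, payoff 12 + 16 = 28.
Q + A + K: cost 11 + 3 + 12 = 26 ≤ 27, payoff 10 + 12 + 16 = 38.
Best is Q, A, and K with total payoff 38.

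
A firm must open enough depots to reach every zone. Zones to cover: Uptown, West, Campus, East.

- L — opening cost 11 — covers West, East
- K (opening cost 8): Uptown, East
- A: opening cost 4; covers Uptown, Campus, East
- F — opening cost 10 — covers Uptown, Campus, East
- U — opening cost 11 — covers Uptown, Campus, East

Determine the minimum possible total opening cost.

Choose L and A: together they cover Uptown, West, Campus, East — every zone.
Total opening cost: 11 + 4 = 15.
No cover costs less than 15.

15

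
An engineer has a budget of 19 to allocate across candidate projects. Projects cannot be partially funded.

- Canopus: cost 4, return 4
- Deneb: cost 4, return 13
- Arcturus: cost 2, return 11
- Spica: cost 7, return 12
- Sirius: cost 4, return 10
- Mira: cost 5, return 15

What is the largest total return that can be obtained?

53

Deneb + Arcturus + Sirius + Mira: cost 4 + 2 + 4 + 5 = 15 ≤ 19, return 13 + 11 + 10 + 15 = 49.
Canopus + Deneb + Arcturus + Sirius + Mira: cost 4 + 4 + 2 + 4 + 5 = 19 ≤ 19, return 4 + 13 + 11 + 10 + 15 = 53.
Deneb + Arcturus + Spica + Mira: cost 4 + 2 + 7 + 5 = 18 ≤ 19, return 13 + 11 + 12 + 15 = 51.
Best is Canopus, Deneb, Arcturus, Sirius, and Mira with total return 53.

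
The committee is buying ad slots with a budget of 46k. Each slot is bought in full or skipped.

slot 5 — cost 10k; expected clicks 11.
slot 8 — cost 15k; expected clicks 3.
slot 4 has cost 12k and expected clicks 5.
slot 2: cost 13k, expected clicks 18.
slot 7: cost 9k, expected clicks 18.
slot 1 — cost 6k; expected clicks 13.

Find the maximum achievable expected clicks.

60

slot 5 + slot 2 + slot 7 + slot 1: cost 10 + 13 + 9 + 6 = 38 ≤ 46, expected clicks 11 + 18 + 18 + 13 = 60.
slot 4 + slot 2 + slot 7 + slot 1: cost 12 + 13 + 9 + 6 = 40 ≤ 46, expected clicks 5 + 18 + 18 + 13 = 54.
Best is slot 5, slot 2, slot 7, and slot 1 with total expected clicks 60.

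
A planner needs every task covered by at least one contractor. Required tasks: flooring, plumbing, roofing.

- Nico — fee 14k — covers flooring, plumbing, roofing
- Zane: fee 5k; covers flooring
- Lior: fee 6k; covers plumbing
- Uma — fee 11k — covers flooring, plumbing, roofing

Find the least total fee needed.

11

Uma alone covers flooring, plumbing, roofing — every task.
Total fee: 11.
No cover costs less than 11.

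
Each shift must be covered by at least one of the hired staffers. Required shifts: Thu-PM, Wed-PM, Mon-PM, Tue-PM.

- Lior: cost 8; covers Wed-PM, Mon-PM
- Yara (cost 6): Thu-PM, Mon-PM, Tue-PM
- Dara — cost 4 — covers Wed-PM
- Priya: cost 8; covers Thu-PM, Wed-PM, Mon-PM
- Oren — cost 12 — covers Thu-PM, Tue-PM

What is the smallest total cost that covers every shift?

Choose Yara and Dara: together they cover Thu-PM, Wed-PM, Mon-PM, Tue-PM — every shift.
Total cost: 6 + 4 = 10.

10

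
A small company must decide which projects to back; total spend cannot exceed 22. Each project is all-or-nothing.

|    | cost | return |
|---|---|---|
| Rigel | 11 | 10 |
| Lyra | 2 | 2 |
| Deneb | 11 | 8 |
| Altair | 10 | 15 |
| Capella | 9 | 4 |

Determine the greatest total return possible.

Take Rigel and Altair: cost 11 + 10 = 21 ≤ 22, return 10 + 15 = 25.
No other feasible combination does better.

25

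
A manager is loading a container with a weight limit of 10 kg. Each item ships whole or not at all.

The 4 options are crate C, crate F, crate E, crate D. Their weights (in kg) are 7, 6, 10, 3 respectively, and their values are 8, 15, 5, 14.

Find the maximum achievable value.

29

crate C + crate D: weight 7 + 3 = 10 ≤ 10, value 8 + 14 = 22.
crate F: weight 6 ≤ 10, value 15.
crate F + crate D: weight 6 + 3 = 9 ≤ 10, value 15 + 14 = 29.
Best is crate F and crate D with total value 29.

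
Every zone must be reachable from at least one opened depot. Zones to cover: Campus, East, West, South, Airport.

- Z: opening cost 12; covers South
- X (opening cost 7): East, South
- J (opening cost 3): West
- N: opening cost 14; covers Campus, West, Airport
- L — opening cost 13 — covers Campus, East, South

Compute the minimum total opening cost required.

Choose X and N: together they cover Campus, East, West, South, Airport — every zone.
Total opening cost: 7 + 14 = 21.

21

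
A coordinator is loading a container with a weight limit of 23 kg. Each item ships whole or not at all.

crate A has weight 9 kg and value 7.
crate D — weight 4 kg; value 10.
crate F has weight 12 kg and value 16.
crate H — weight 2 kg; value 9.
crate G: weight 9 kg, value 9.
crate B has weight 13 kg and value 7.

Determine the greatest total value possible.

35

crate D + crate F + crate H: weight 4 + 12 + 2 = 18 ≤ 23, value 10 + 16 + 9 = 35.
crate F + crate H + crate G: weight 12 + 2 + 9 = 23 ≤ 23, value 16 + 9 + 9 = 34.
Best is crate D, crate F, and crate H with total value 35.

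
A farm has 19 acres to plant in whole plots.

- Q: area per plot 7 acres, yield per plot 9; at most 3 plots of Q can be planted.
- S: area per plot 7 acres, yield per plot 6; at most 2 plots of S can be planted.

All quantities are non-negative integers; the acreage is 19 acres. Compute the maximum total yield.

18

Q has the best ratio (9/7); taking only Q gives at most 2×9 = 18 (stopped by the area limit).
Optimal: 2×Q: area 14 ≤ 19, yield 2·9 = 18.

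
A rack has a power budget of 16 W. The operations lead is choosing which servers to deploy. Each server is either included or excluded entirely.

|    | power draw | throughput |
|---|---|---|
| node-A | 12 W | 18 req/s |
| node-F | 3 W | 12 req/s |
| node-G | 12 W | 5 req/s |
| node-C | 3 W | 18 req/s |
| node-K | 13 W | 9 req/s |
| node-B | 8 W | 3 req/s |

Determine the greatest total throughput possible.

node-F + node-C: power draw 3 + 3 = 6 ≤ 16, throughput 12 + 18 = 30.
node-F + node-C + node-B: power draw 3 + 3 + 8 = 14 ≤ 16, throughput 12 + 18 + 3 = 33.
node-A + node-C: power draw 12 + 3 = 15 ≤ 16, throughput 18 + 18 = 36.
Best is node-A and node-C with total throughput 36.

36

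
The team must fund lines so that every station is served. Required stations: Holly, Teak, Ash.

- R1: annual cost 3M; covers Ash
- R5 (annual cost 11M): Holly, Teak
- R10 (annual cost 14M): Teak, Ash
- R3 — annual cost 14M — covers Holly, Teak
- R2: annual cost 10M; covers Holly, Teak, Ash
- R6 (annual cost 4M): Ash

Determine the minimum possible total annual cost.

10

The greedy cost-per-new-station heuristic would pick R1 and R2 for 13, but a cheaper cover exists.
R2 alone covers Holly, Teak, Ash — every station.
Total annual cost: 10.
No cover costs less than 10.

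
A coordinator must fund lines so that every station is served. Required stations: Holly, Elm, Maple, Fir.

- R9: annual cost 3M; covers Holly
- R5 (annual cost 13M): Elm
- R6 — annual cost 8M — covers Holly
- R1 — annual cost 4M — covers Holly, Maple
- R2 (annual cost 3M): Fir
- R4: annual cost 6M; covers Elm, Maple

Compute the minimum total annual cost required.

This is an integer covering problem.
Choose R9, R2, and R4: together they cover Holly, Elm, Maple, Fir — every station.
Total annual cost: 3 + 3 + 6 = 12.

12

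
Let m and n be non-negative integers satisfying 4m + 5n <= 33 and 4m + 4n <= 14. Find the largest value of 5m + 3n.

15

The continuous relaxation peaks at (3.5, 0) with value 17.50; rounding to a feasible lattice point costs some objective.
(m,n)=(3,0): 4·3+5·0=12≤33, 4·3+4·0=12≤14, objective 15.
(m,n)=(2,1): 4·2+5·1=13≤33, 4·2+4·1=12≤14, objective 13.
Maximum is 15 at (m,n)=(3,0).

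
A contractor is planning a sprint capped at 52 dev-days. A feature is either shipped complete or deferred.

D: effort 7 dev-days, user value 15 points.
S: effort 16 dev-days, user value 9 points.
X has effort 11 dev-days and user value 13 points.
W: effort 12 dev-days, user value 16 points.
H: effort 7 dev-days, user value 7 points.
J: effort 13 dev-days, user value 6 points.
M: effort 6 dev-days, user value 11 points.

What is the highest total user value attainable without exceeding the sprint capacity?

64

This is an integer program with binary decision variables.
Allowing fractional choices, the relaxed optimum would be about 67.1, but features are indivisible.
D + X + W + H + M: effort 7 + 11 + 12 + 7 + 6 = 43 ≤ 52, user value 15 + 13 + 16 + 7 + 11 = 62.
D + S + X + W + M: effort 7 + 16 + 11 + 12 + 6 = 52 ≤ 52, user value 15 + 9 + 13 + 16 + 11 = 64.
Best is D, S, X, W, and M with total user value 64.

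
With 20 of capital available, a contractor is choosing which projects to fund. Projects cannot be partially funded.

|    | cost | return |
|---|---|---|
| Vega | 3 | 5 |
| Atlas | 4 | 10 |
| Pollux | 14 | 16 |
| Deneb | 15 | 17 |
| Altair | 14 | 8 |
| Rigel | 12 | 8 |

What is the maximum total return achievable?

This is an integer program with binary decision variables.
Allowing fractional choices, the relaxed optimum would be about 29.9, but projects are indivisible.
Atlas + Pollux: cost 4 + 14 = 18 ≤ 20, return 10 + 16 = 26.
Atlas + Deneb: cost 4 + 15 = 19 ≤ 20, return 10 + 17 = 27.
Vega + Atlas + Rigel: cost 3 + 4 + 12 = 19 ≤ 20, return 5 + 10 + 8 = 23.
Best is Atlas and Deneb with total return 27.

27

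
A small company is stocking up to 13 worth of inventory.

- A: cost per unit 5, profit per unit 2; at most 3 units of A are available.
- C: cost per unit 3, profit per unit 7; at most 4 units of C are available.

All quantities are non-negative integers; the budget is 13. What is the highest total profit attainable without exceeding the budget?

28

3×C: cost 9 ≤ 13, profit 3·7 = 21.
4×C: cost 12 ≤ 13, profit 4·7 = 28.
Best is 28.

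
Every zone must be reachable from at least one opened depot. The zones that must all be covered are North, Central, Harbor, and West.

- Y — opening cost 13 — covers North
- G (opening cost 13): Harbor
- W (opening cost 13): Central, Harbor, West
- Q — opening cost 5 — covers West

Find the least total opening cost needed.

This is a weighted set-cover instance.
Choose Y and W: together they cover North, Central, Harbor, West — every zone.
Total opening cost: 13 + 13 = 26.
No cover costs less than 26.

26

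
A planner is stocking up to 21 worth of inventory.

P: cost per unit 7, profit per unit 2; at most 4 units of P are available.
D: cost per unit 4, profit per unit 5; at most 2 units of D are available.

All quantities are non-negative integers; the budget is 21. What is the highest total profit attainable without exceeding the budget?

12

This is a bounded integer knapsack.
Take 1×P and 2×D: cost 15 ≤ 21, profit 1·2 + 2·5 = 12.
D has the best ratio (5/4) and is taken to its limit of 2; remaining capacity is filled optimally with the others.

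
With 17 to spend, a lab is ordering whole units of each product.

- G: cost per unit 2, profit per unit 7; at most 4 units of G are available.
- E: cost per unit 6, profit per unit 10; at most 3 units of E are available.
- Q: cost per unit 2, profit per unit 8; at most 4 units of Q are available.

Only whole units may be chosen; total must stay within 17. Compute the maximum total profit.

4×G and 4×Q: cost 16 ≤ 17, profit 4·7 + 4·8 = 60.
3×G and 4×Q: cost 14 ≤ 17, profit 3·7 + 4·8 = 53.
Best is 60.

60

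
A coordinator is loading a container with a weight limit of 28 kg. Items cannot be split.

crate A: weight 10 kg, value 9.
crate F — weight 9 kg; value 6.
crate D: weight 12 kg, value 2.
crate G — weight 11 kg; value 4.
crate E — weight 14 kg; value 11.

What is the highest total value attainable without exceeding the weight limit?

20

This is a 0-1 knapsack instance.
Take crate A and crate E: weight 10 + 14 = 24 ≤ 28, value 9 + 11 = 20.
No other feasible combination does better.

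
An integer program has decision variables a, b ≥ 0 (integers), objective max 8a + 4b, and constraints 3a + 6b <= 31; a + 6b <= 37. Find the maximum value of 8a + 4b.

The continuous relaxation peaks at (10.3, 0) with value 82.67; rounding to a feasible lattice point costs some objective.
(a,b)=(10,0) is feasible, giving 80.
(a,b)=(9,0) is feasible, giving 72.
No feasible integer point exceeds 80.

80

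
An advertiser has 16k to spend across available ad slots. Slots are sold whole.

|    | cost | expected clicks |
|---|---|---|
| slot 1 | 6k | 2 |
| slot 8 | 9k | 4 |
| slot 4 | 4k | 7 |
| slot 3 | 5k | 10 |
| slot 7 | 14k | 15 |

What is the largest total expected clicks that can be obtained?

19

slot 1 + slot 4 + slot 3: cost 6 + 4 + 5 = 15 ≤ 16, expected clicks 2 + 7 + 10 = 19.
slot 4 + slot 3: cost 4 + 5 = 9 ≤ 16, expected clicks 7 + 10 = 17.
slot 7: cost 14 ≤ 16, expected clicks 15.
Best is slot 1, slot 4, and slot 3 with total expected clicks 19.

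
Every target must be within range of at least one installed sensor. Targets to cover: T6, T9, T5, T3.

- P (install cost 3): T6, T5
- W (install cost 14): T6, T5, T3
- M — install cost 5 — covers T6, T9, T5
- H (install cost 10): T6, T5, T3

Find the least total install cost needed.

This is an integer covering problem.
The greedy cost-per-new-target heuristic would pick P, M, and H for 18, but a cheaper cover exists.
Choose M and H: together they cover T6, T9, T5, T3 — every target.
Total install cost: 5 + 10 = 15.
No cover costs less than 15.

15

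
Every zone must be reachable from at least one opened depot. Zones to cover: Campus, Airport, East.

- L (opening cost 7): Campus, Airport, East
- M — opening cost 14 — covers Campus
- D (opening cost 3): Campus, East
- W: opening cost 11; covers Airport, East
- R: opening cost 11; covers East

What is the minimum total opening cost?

The greedy cost-per-new-zone heuristic would pick D and L for 10, but a cheaper cover exists.
L alone covers Campus, Airport, East — every zone.
Total opening cost: 7.
No cover costs less than 7.

7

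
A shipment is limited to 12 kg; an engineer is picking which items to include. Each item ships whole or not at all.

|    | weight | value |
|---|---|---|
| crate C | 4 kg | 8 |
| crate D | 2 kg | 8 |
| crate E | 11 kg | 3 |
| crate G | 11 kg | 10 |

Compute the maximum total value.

Allowing fractional choices, the relaxed optimum would be about 21.5, but items are indivisible.
crate C + crate D: weight 4 + 2 = 6 ≤ 12, value 8 + 8 = 16.
crate G: weight 11 ≤ 12, value 10.
crate D: weight 2 ≤ 12, value 8.
Best is crate C and crate D with total value 16.

16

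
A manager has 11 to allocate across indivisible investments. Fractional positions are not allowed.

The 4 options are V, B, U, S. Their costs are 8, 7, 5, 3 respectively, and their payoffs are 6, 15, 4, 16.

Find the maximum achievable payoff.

31

B + S: cost 7 + 3 = 10 ≤ 11, payoff 15 + 16 = 31.
V + S: cost 8 + 3 = 11 ≤ 11, payoff 6 + 16 = 22.
U + S: cost 5 + 3 = 8 ≤ 11, payoff 4 + 16 = 20.
Best is B and S with total payoff 31.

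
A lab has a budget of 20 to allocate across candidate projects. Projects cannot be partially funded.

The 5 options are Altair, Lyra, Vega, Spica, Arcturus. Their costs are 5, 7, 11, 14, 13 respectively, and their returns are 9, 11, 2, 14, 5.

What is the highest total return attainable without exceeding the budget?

Take Altair and Spica: cost 5 + 14 = 19 ≤ 20, return 9 + 14 = 23.
No other feasible combination does better.

23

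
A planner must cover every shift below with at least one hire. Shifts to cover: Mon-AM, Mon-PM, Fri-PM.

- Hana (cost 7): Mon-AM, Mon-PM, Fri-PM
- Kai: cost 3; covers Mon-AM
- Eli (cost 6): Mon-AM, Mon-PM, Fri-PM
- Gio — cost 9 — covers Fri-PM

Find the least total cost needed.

Eli alone covers Mon-AM, Mon-PM, Fri-PM — every shift.
Total cost: 6.

6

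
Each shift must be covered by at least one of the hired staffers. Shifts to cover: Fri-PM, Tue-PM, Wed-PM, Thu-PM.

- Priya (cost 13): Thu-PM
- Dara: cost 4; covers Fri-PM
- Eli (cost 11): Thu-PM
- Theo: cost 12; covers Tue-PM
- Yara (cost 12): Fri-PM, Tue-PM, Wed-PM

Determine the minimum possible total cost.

Choose Eli and Yara: together they cover Fri-PM, Tue-PM, Wed-PM, Thu-PM — every shift.
Total cost: 11 + 12 = 23.

23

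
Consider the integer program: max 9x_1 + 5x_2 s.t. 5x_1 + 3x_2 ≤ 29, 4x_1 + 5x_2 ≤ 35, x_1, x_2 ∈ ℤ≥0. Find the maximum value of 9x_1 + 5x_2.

The continuous relaxation peaks at (5.8, 0) with value 52.20; rounding to a feasible lattice point costs some objective.
(x_1,x_2)=(4,3): 5·4+3·3=29≤29, 4·4+5·3=31≤35, objective 51.
(x_1,x_2)=(5,1): 5·5+3·1=28≤29, 4·5+5·1=25≤35, objective 50.
(x_1,x_2)=(3,4): 5·3+3·4=27≤29, 4·3+5·4=32≤35, objective 47.
The best lattice point is (4,3), giving 51.

51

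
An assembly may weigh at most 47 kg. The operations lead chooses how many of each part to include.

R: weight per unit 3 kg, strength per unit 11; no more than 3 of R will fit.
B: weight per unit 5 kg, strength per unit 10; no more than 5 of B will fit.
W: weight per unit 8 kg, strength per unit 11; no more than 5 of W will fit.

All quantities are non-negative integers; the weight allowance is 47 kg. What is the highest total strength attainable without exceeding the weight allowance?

This is a bounded integer knapsack.
3×R, 4×B, and 2×W: weight 45 ≤ 47, strength 3·11 + 4·10 + 2·11 = 95.
2×R, 5×B, and 2×W: weight 47 ≤ 47, strength 2·11 + 5·10 + 2·11 = 94.
Best is 95.

95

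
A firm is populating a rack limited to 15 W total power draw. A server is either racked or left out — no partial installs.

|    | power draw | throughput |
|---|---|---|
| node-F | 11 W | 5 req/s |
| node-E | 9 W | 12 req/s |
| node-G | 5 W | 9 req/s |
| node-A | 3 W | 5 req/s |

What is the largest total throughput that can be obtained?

This is a 0-1 knapsack instance.
node-G + node-A: power draw 5 + 3 = 8 ≤ 15, throughput 9 + 5 = 14.
node-E + node-A: power draw 9 + 3 = 12 ≤ 15, throughput 12 + 5 = 17.
node-E + node-G: power draw 9 + 5 = 14 ≤ 15, throughput 12 + 9 = 21.
Best is node-E and node-G with total throughput 21.

21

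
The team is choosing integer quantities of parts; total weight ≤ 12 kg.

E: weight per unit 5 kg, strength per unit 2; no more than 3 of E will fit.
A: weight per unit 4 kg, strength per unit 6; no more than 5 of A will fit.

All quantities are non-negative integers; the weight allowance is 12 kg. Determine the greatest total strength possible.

18

Take 3×A: weight 12 ≤ 12, strength 3·6 = 18.
No other integer combination yields more.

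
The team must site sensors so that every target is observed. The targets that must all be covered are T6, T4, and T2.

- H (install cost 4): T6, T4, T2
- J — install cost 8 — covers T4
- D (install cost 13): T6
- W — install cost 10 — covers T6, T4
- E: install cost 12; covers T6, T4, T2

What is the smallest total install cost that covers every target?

H alone covers T6, T4, T2 — every target.
Total install cost: 4.
No cover costs less than 4.

4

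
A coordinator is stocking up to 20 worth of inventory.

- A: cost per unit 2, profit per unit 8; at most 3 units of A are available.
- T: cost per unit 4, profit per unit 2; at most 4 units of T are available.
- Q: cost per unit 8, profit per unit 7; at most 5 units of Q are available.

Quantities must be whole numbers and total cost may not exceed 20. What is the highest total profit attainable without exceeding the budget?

33

This is a bounded integer knapsack.
Take 3×A, 1×T, and 1×Q: cost 18 ≤ 20, profit 3·8 + 1·2 + 1·7 = 33.
A has the best ratio (8/2) and is taken to its limit of 3; remaining capacity is filled optimally with the others.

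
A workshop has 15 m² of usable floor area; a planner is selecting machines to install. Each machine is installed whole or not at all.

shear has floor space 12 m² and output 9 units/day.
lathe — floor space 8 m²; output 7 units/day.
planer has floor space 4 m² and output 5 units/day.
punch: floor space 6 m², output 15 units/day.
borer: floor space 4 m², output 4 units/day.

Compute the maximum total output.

lathe + punch: floor space 8 + 6 = 14 ≤ 15, output 7 + 15 = 22.
planer + punch: floor space 4 + 6 = 10 ≤ 15, output 5 + 15 = 20.
planer + punch + borer: floor space 4 + 6 + 4 = 14 ≤ 15, output 5 + 15 + 4 = 24.
Best is planer, punch, and borer with total output 24.

24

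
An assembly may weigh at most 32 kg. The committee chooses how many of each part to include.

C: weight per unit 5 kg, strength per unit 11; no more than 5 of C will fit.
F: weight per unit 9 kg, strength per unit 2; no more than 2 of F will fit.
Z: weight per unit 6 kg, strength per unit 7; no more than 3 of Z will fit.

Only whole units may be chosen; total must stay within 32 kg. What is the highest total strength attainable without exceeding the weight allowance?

62

This is a bounded integer knapsack.
4×C and 2×Z: weight 32 ≤ 32, strength 4·11 + 2·7 = 58.
5×C and 1×Z: weight 31 ≤ 32, strength 5·11 + 1·7 = 62.
Best is 62.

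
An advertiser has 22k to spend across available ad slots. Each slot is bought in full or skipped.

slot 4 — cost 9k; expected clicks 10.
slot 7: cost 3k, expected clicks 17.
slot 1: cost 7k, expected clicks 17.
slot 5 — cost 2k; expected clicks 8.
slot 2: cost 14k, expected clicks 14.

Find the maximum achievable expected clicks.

Take slot 4, slot 7, slot 1, and slot 5: cost 9 + 3 + 7 + 2 = 21 ≤ 22, expected clicks 10 + 17 + 17 + 8 = 52.
No other feasible combination does better.

52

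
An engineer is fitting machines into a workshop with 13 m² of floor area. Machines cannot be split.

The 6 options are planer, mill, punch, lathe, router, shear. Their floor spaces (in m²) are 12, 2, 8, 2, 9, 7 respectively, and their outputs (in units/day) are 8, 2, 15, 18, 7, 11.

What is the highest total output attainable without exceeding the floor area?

35

Allowing fractional choices, the relaxed optimum would be about 37.7, but machines are indivisible.
mill + punch + lathe: floor space 2 + 8 + 2 = 12 ≤ 13, output 2 + 15 + 18 = 35.
punch + lathe: floor space 8 + 2 = 10 ≤ 13, output 15 + 18 = 33.
Best is mill, punch, and lathe with total output 35.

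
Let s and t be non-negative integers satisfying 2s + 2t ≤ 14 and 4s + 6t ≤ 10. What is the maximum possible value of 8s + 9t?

(s,t)=(1,1): 2·1+2·1=4≤14, 4·1+6·1=10≤10, objective 17.
(s,t)=(2,0): 2·2+2·0=4≤14, 4·2+6·0=8≤10, objective 16.
(s,t)=(0,1): 2·0+2·1=2≤14, 4·0+6·1=6≤10, objective 9.
Maximum is 17 at (s,t)=(1,1).

17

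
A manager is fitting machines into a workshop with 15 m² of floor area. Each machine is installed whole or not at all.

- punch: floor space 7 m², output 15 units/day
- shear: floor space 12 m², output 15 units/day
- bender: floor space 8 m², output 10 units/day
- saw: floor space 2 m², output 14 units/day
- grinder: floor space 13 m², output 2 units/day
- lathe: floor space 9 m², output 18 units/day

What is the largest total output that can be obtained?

32

Take saw and lathe: floor space 2 + 9 = 11 ≤ 15, output 14 + 18 = 32.
No other feasible combination does better.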